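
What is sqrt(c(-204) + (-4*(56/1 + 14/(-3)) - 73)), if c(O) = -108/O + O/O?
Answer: I*sqrt(719967)/51 ≈ 16.637*I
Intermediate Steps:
c(O) = 1 - 108/O (c(O) = -108/O + 1 = 1 - 108/O)
sqrt(c(-204) + (-4*(56/1 + 14/(-3)) - 73)) = sqrt((-108 - 204)/(-204) + (-4*(56/1 + 14/(-3)) - 73)) = sqrt(-1/204*(-312) + (-4*(56*1 + 14*(-1/3)) - 73)) = sqrt(26/17 + (-4*(56 - 14/3) - 73)) = sqrt(26/17 + (-4*154/3 - 73)) = sqrt(26/17 + (-616/3 - 73)) = sqrt(26/17 - 835/3) = sqrt(-14117/51) = I*sqrt(719967)/51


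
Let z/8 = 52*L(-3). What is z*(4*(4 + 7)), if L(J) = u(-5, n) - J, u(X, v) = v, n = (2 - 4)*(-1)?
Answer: 91520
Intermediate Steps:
n = 2 (n = -2*(-1) = 2)
L(J) = 2 - J
z = 2080 (z = 8*(52*(2 - 1*(-3))) = 8*(52*(2 + 3)) = 8*(52*5) = 8*260 = 2080)
z*(4*(4 + 7)) = 2080*(4*(4 + 7)) = 2080*(4*11) = 2080*44 = 91520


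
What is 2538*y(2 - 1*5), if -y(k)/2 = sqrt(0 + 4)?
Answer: -10152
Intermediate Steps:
y(k) = -4 (y(k) = -2*sqrt(0 + 4) = -2*sqrt(4) = -2*2 = -4)
2538*y(2 - 1*5) = 2538*(-4) = -10152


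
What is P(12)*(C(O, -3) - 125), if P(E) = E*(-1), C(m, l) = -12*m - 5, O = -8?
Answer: 408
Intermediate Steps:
C(m, l) = -5 - 12*m
P(E) = -E
P(12)*(C(O, -3) - 125) = (-1*12)*((-5 - 12*(-8)) - 125) = -12*((-5 + 96) - 125) = -12*(91 - 125) = -12*(-34) = 408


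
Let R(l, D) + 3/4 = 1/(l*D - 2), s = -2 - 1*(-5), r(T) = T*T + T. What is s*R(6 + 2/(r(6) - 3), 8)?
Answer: -7911/3620 ≈ -2.1854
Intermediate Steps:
r(T) = T + T² (r(T) = T² + T = T + T²)
s = 3 (s = -2 + 5 = 3)
R(l, D) = -¾ + 1/(-2 + D*l) (R(l, D) = -¾ + 1/(l*D - 2) = -¾ + 1/(D*l - 2) = -¾ + 1/(-2 + D*l))
s*R(6 + 2/(r(6) - 3), 8) = 3*((10 - 3*8*(6 + 2/(6*(1 + 6) - 3)))/(4*(-2 + 8*(6 + 2/(6*(1 + 6) - 3))))) = 3*((10 - 3*8*(6 + 2/(6*7 - 3)))/(4*(-2 + 8*(6 + 2/(6*7 - 3))))) = 3*((10 - 3*8*(6 + 2/(42 - 3)))/(4*(-2 + 8*(6 + 2/(42 - 3))))) = 3*((10 - 3*8*(6 + 2/39))/(4*(-2 + 8*(6 + 2/39)))) = 3*((10 - 3*8*236/39)/(4*(-2 + 8*(236/39)))) = 3*((10 - 1888/13)/(4*(-2 + 1888/39))) = 3*((¼)*(-1758/13)/(1810/39)) = 3*((¼)*(39/1810)*(-1758/13)) = 3*(-2637/3620) = -7911/3620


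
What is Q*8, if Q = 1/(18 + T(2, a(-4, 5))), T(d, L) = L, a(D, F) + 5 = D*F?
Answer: -8/7 ≈ -1.1429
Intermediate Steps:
a(D, F) = -5 + D*F
Q = -1/7 (Q = 1/(18 + (-5 - 4*5)) = 1/(18 + (-5 - 20)) = 1/(18 - 25) = 1/(-7) = -1/7 ≈ -0.14286)
Q*8 = -1/7*8 = -8/7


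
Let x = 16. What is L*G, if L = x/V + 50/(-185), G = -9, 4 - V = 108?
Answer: 1836/481 ≈ 3.8170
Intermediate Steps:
V = -104 (V = 4 - 1*108 = 4 - 108 = -104)
L = -204/481 (L = 16/(-104) + 50/(-185) = 16*(-1/104) + 50*(-1/185) = -2/13 - 10/37 = -204/481 ≈ -0.42412)
L*G = -204/481*(-9) = 1836/481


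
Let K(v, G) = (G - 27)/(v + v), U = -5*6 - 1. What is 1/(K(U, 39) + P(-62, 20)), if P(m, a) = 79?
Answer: 31/2443 ≈ 0.012689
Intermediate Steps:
U = -31 (U = -30 - 1 = -31)
K(v, G) = (-27 + G)/(2*v) (K(v, G) = (-27 + G)/((2*v)) = (-27 + G)*(1/(2*v)) = (-27 + G)/(2*v))
1/(K(U, 39) + P(-62, 20)) = 1/((1/2)*(-27 + 39)/(-31) + 79) = 1/((1/2)*(-1/31)*12 + 79) = 1/(-6/31 + 79) = 1/(2443/31) = 31/2443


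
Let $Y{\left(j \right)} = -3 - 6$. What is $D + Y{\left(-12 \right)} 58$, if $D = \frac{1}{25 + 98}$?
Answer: $- \frac{64205}{123} \approx -521.99$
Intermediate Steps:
$Y{\left(j \right)} = -9$ ($Y{\left(j \right)} = -3 - 6 = -9$)
$D = \frac{1}{123} \approx 0.0081301$
$D + Y{\left(-12 \right)} 58 = \frac{1}{123} - 522 = - \frac{64205}{123}$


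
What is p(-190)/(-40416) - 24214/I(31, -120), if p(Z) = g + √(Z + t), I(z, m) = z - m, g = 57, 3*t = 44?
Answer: -326213877/2034272 - I*√1578/121248 ≈ -160.36 - 0.00032763*I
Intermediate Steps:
t = 44/3 (t = (⅓)*44 = 44/3 ≈ 14.667)
p(Z) = 57 + √(44/3 + Z) (p(Z) = 57 + √(Z + 44/3) = 57 + √(44/3 + Z))
p(-190)/(-40416) - 24214/I(31, -120) = (57 + √(132 + 9*(-190))/3)/(-40416) - 24214/(31 - 1*(-120)) = (57 + √(132 - 1710)/3)*(-1/40416) - 24214/(31 + 120) = (57 + √(-1578)/3)*(-1/40416) - 24214/151 = (57 + (I*√1578)/3)*(-1/40416) - 24214*1/151 = (57 + I*√1578/3)*(-1/40416) - 24214/151 = (-19/13472 - I*√1578/121248) - 24214/151 = -326213877/2034272 - I*√1578/121248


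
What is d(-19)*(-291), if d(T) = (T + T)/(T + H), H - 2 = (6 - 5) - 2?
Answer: -1843/3 ≈ -614.33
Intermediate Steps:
H = 1 (H = 2 + ((6 - 5) - 2) = 2 + (1 - 2) = 2 - 1 = 1)
d(T) = 2*T/(1 + T) (d(T) = (T + T)/(T + 1) = (2*T)/(1 + T) = 2*T/(1 + T))
d(-19)*(-291) = (2*(-19)/(1 - 19))*(-291) = (2*(-19)/(-18))*(-291) = (2*(-19)*(-1/18))*(-291) = (19/9)*(-291) = -1843/3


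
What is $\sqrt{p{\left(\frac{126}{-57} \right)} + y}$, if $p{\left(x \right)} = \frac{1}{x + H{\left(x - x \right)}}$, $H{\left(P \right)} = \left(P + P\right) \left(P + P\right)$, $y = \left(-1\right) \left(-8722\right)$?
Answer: $\frac{\sqrt{15384810}}{42} \approx 93.389$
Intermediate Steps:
$y = 8722$
$H{\left(P \right)} = 4 P^{2}$ ($H{\left(P \right)} = 2 P 2 P = 4 P^{2}$)
$p{\left(x \right)} = \frac{1}{x}$ ($p{\left(x \right)} = \frac{1}{x + 4 \left(x - x\right)^{2}} = \frac{1}{x + 4 \cdot 0^{2}} = \frac{1}{x + 4 \cdot 0} = \frac{1}{x + 0} = \frac{1}{x}$)
$\sqrt{p{\left(\frac{126}{-57} \right)} + y} = \sqrt{\frac{1}{126 \frac{1}{-57}} + 8722} = \sqrt{\frac{1}{126 \left(- \frac{1}{57}\right)} + 8722} = \sqrt{\frac{1}{- \frac{42}{19}} + 8722} = \sqrt{- \frac{19}{42} + 8722} = \sqrt{\frac{366305}{42}} = \frac{\sqrt{15384810}}{42}$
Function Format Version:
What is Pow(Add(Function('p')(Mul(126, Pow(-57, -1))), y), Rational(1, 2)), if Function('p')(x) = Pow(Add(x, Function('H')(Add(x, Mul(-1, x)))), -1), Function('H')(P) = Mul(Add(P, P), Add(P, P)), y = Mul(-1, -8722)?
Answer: Mul(Rational(1, 42), Pow(15384810, Rational(1, 2))) ≈ 93.389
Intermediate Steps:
y = 8722
Function('H')(P) = Mul(4, Pow(P, 2)) (Function('H')(P) = Mul(Mul(2, P), Mul(2, P)) = Mul(4, Pow(P, 2)))
Function('p')(x) = Pow(x, -1) (Function('p')(x) = Pow(Add(x, Mul(4, Pow(Add(x, Mul(-1, x)), 2))), -1) = Pow(Add(x, Mul(4, Pow(0, 2))), -1) = Pow(Add(x, Mul(4, 0)), -1) = Pow(Add(x, 0), -1) = Pow(x, -1))
Pow(Add(Function('p')(Mul(126, Pow(-57, -1))), y), Rational(1, 2)) = Pow(Add(Pow(Mul(126, Pow(-57, -1)), -1), 8722), Rational(1, 2)) = Pow(Add(Pow(Mul(126, Rational(-1, 57)), -1), 8722), Rational(1, 2)) = Pow(Add(Pow(Rational(-42, 19), -1), 8722), Rational(1, 2)) = Pow(Add(Rational(-19, 42), 8722), Rational(1, 2)) = Pow(Rational(366305, 42), Rational(1, 2)) = Mul(Rational(1, 42), Pow(15384810, Rational(1, 2)))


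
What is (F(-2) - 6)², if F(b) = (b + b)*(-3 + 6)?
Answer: 324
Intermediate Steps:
F(b) = 6*b (F(b) = (2*b)*3 = 6*b)
(F(-2) - 6)² = (6*(-2) - 6)² = (-12 - 6)² = (-18)² = 324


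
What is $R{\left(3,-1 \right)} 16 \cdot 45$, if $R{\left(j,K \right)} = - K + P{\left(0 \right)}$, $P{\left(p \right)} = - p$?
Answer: $720$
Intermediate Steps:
$R{\left(j,K \right)} = - K$ ($R{\left(j,K \right)} = - K - 0 = - K + 0 = - K$)
$R{\left(3,-1 \right)} 16 \cdot 45 = \left(-1\right) \left(-1\right) 16 \cdot 45 = 1 \cdot 16 \cdot 45 = 16 \cdot 45 = 720$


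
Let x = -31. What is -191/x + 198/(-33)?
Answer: 5/31 ≈ 0.16129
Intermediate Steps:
-191/x + 198/(-33) = -191/(-31) + 198/(-33) = -191*(-1/31) + 198*(-1/33) = 191/31 - 6 = 5/31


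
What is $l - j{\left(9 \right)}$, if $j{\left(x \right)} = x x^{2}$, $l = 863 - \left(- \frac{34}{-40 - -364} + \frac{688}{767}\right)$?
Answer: $\frac{16551619}{124254} \approx 133.21$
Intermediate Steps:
$l = \frac{107132785}{124254}$ ($l = 863 - \left(- \frac{34}{-40 + 364} + 688 \cdot \frac{1}{767}\right) = 863 - \left(- \frac{34}{324} + \frac{688}{767}\right) = 863 - \left(\left(-34\right) \frac{1}{324} + \frac{688}{767}\right) = 863 - \left(- \frac{17}{162} + \frac{688}{767}\right) = 863 - \frac{98417}{124254} = \frac{107132785}{124254} \approx 862.21$)
$j{\left(x \right)} = x^{3}$
$l - j{\left(9 \right)} = \frac{107132785}{124254} - 9^{3} = \frac{107132785}{124254} - 729 = \frac{16551619}{124254}$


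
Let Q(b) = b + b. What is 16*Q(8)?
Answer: 256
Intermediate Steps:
Q(b) = 2*b
16*Q(8) = 16*(2*8) = 16*16 = 256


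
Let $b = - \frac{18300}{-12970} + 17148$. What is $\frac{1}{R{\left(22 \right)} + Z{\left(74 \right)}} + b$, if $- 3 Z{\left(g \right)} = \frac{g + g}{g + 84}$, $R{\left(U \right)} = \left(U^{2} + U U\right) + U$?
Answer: $\frac{5217179220405}{304219132} \approx 17149.0$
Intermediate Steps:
$R{\left(U \right)} = U + 2 U^{2}$ ($R{\left(U \right)} = \left(U^{2} + U^{2}\right) + U = 2 U^{2} + U = U + 2 U^{2}$)
$Z{\left(g \right)} = - \frac{2 g}{3 \left(84 + g\right)}$ ($Z{\left(g \right)} = - \frac{\left(g + g\right) \frac{1}{g + 84}}{3} = - \frac{2 g \frac{1}{84 + g}}{3} = - \frac{2 g}{3 \left(84 + g\right)}$)
$b = \frac{22242786}{1297}$ ($b = \left(-18300\right) \left(- \frac{1}{12970}\right) + 17148 = \frac{1830}{1297} + 17148 = \frac{22242786}{1297} \approx 17149.0$)
$\frac{1}{R{\left(22 \right)} + Z{\left(74 \right)}} + b = \frac{1}{22 \left(1 + 2 \cdot 22\right) - \frac{148}{252 + 3 \cdot 74}} + \frac{22242786}{1297} = \frac{1}{22 \left(1 + 44\right) - \frac{148}{252 + 222}} + \frac{22242786}{1297} = \frac{1}{22 \cdot 45 - \frac{148}{474}} + \frac{22242786}{1297} = \frac{1}{990 - 148 \cdot \frac{1}{474}} + \frac{22242786}{1297} = \frac{1}{990 - \frac{74}{237}} + \frac{22242786}{1297} = \frac{1}{\frac{234556}{237}} + \frac{22242786}{1297} = \frac{237}{234556} + \frac{22242786}{1297} = \frac{5217179220405}{304219132}$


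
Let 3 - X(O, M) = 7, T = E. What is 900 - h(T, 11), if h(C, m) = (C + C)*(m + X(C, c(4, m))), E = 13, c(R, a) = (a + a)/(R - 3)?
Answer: 718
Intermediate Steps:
c(R, a) = 2*a/(-3 + R) (c(R, a) = (2*a)/(-3 + R) = 2*a/(-3 + R))
T = 13
X(O, M) = -4 (X(O, M) = 3 - 1*7 = 3 - 7 = -4)
h(C, m) = 2*C*(-4 + m) (h(C, m) = (C + C)*(m - 4) = (2*C)*(-4 + m) = 2*C*(-4 + m))
900 - h(T, 11) = 900 - 2*13*(-4 + 11) = 900 - 2*13*7 = 900 - 1*182 = 900 - 182 = 718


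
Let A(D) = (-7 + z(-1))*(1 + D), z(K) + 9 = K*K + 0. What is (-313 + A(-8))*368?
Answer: -76544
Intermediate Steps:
z(K) = -9 + K² (z(K) = -9 + (K*K + 0) = -9 + (K² + 0) = -9 + K²)
A(D) = -15 - 15*D (A(D) = (-7 + (-9 + (-1)²))*(1 + D) = (-7 + (-9 + 1))*(1 + D) = (-7 - 8)*(1 + D) = -15*(1 + D) = -15 - 15*D)
(-313 + A(-8))*368 = (-313 + (-15 - 15*(-8)))*368 = (-313 + (-15 + 120))*368 = (-313 + 105)*368 = -208*368 = -76544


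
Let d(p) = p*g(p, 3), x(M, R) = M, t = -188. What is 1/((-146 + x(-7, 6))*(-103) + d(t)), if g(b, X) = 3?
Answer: 1/15195 ≈ 6.5811e-5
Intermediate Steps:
d(p) = 3*p (d(p) = p*3 = 3*p)
1/((-146 + x(-7, 6))*(-103) + d(t)) = 1/((-146 - 7)*(-103) + 3*(-188)) = 1/(-153*(-103) - 564) = 1/(15759 - 564) = 1/15195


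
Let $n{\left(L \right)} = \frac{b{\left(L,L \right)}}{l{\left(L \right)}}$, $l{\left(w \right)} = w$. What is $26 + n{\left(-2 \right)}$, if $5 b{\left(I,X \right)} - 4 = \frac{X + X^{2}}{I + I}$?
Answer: $\frac{513}{20} \approx 25.65$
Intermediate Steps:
$b{\left(I,X \right)} = \frac{4}{5} + \frac{X + X^{2}}{10 I}$ ($b{\left(I,X \right)} = \frac{4}{5} + \frac{\left(X + X^{2}\right) \frac{1}{I + I}}{5} = \frac{4}{5} + \frac{\left(X + X^{2}\right) \frac{1}{2 I}}{5} = \frac{4}{5} + \frac{\frac{1}{2} \frac{1}{I} \left(X + X^{2}\right)}{5} = \frac{4}{5} + \frac{X + X^{2}}{10 I}$)
$n{\left(L \right)} = \frac{L^{2} + 9 L}{10 L^{2}}$ ($n{\left(L \right)} = \frac{\frac{1}{10} \frac{1}{L} \left(L + L^{2} + 8 L\right)}{L} = \frac{\frac{1}{10} \frac{1}{L} \left(L^{2} + 9 L\right)}{L} = \frac{L^{2} + 9 L}{10 L^{2}}$)
$26 + n{\left(-2 \right)} = 26 + \frac{9 - 2}{10 \left(-2\right)} = 26 + \frac{1}{10} \left(- \frac{1}{2}\right) 7 = 26 - \frac{7}{20} = \frac{513}{20}$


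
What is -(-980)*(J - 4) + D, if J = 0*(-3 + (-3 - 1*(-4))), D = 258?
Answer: -3662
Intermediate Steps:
J = 0 (J = 0*(-3 + (-3 + 4)) = 0*(-3 + 1) = 0*(-2) = 0)
-(-980)*(J - 4) + D = -(-980)*(0 - 4) + 258 = -(-980)*(-4) + 258 = -245*16 + 258 = -3920 + 258 = -3662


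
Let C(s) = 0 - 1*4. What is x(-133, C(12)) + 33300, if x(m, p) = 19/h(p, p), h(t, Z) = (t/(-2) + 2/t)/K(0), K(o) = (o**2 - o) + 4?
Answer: 100052/3 ≈ 33351.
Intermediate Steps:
C(s) = -4 (C(s) = 0 - 4 = -4)
K(o) = 4 + o**2 - o
h(t, Z) = 1/(2*t) - t/8 (h(t, Z) = (t/(-2) + 2/t)/(4 + 0**2 - 1*0) = (t*(-1/2) + 2/t)/(4 + 0 + 0) = (-t/2 + 2/t)/4 = (2/t - t/2)*(1/4) = 1/(2*t) - t/8)
x(m, p) = 152*p/(4 - p**2) (x(m, p) = 19/(((4 - p**2)/(8*p))) = 19*(8*p/(4 - p**2)) = 152*p/(4 - p**2))
x(-133, C(12)) + 33300 = -152*(-4)/(-4 + (-4)**2) + 33300 = -152*(-4)/(-4 + 16) + 33300 = -152*(-4)/12 + 33300 = -152*(-4)*1/12 + 33300 = 152/3 + 33300 = 100052/3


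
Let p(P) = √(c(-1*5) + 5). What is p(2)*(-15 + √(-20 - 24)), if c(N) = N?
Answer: 0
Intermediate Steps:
p(P) = 0 (p(P) = √(-1*5 + 5) = √(-5 + 5) = √0 = 0)
p(2)*(-15 + √(-20 - 24)) = 0*(-15 + √(-20 - 24)) = 0*(-15 + √(-44)) = 0*(-15 + 2*I*√11) = 0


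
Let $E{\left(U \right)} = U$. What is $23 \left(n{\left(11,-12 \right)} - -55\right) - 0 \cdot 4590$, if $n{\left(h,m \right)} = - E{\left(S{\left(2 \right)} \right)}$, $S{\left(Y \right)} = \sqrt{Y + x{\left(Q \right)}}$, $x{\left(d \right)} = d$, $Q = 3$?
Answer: $1265 - 23 \sqrt{5} \approx 1213.6$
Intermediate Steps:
$S{\left(Y \right)} = \sqrt{3 + Y}$ ($S{\left(Y \right)} = \sqrt{Y + 3} = \sqrt{3 + Y}$)
$n{\left(h,m \right)} = - \sqrt{5}$ ($n{\left(h,m \right)} = - \sqrt{3 + 2} = - \sqrt{5}$)
$23 \left(n{\left(11,-12 \right)} - -55\right) - 0 \cdot 4590 = 23 \left(- \sqrt{5} - -55\right) - 0 \cdot 4590 = 23 \left(- \sqrt{5} + 55\right) - 0 = 23 \left(55 - \sqrt{5}\right) + 0 = \left(1265 - 23 \sqrt{5}\right) + 0 = 1265 - 23 \sqrt{5}$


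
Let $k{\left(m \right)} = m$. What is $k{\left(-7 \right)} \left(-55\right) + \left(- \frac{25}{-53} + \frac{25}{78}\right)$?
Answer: $\frac{1594865}{4134} \approx 385.79$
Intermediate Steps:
$k{\left(-7 \right)} \left(-55\right) + \left(- \frac{25}{-53} + \frac{25}{78}\right) = \left(-7\right) \left(-55\right) + \left(- \frac{25}{-53} + \frac{25}{78}\right) = 385 + \left(\left(-25\right) \left(- \frac{1}{53}\right) + 25 \cdot \frac{1}{78}\right) = 385 + \left(\frac{25}{53} + \frac{25}{78}\right) = 385 + \frac{3275}{4134} = \frac{1594865}{4134}$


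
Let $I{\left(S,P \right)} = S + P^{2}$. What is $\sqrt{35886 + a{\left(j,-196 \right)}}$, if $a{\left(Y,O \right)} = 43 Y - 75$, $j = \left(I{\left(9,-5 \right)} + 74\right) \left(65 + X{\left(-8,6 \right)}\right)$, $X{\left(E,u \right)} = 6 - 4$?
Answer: $3 \sqrt{38551} \approx 589.03$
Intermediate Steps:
$X{\left(E,u \right)} = 2$ ($X{\left(E,u \right)} = 6 - 4 = 2$)
$j = 7236$ ($j = \left(\left(9 + \left(-5\right)^{2}\right) + 74\right) \left(65 + 2\right) = \left(\left(9 + 25\right) + 74\right) 67 = \left(34 + 74\right) 67 = 108 \cdot 67 = 7236$)
$a{\left(Y,O \right)} = -75 + 43 Y$
$\sqrt{35886 + a{\left(j,-196 \right)}} = \sqrt{35886 + \left(-75 + 43 \cdot 7236\right)} = \sqrt{35886 + \left(-75 + 311148\right)} = \sqrt{35886 + 311073} = \sqrt{346959} = 3 \sqrt{38551}$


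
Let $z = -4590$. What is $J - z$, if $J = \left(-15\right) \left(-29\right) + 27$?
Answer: $5052$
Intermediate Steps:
$J = 462$ ($J = 435 + 27 = 462$)
$J - z = 462 - -4590 = 462 + 4590 = 5052$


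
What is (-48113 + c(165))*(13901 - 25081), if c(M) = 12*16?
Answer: 535756780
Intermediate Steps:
c(M) = 192
(-48113 + c(165))*(13901 - 25081) = (-48113 + 192)*(13901 - 25081) = -47921*(-11180) = 535756780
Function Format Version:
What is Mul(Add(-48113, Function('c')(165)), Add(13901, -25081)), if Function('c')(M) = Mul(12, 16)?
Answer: 535756780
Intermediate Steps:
Function('c')(M) = 192
Mul(Add(-48113, Function('c')(165)), Add(13901, -25081)) = Mul(Add(-48113, 192), Add(13901, -25081)) = Mul(-47921, -11180) = 535756780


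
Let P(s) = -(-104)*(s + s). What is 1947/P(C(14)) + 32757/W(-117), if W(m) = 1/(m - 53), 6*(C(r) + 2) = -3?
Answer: -2895720747/520 ≈ -5.5687e+6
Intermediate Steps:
C(r) = -5/2 (C(r) = -2 + (1/6)*(-3) = -2 - 1/2 = -5/2)
P(s) = 208*s (P(s) = -(-104)*2*s = -(-208)*s = 208*s)
W(m) = 1/(-53 + m)
1947/P(C(14)) + 32757/W(-117) = 1947/((208*(-5/2))) + 32757/(1/(-53 - 117)) = 1947/(-520) + 32757/(1/(-170)) = 1947*(-1/520) + 32757/(-1/170) = -1947/520 + 32757*(-170) = -1947/520 - 5568690 = -2895720747/520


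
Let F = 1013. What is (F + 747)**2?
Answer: 3097600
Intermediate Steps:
(F + 747)**2 = (1013 + 747)**2 = 1760**2 = 3097600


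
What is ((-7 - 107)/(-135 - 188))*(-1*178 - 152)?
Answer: -1980/17 ≈ -116.47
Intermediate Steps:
((-7 - 107)/(-135 - 188))*(-1*178 - 152) = (-114/(-323))*(-178 - 152) = -114*(-1/323)*(-330) = (6/17)*(-330) = -1980/17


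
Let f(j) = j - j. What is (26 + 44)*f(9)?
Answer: 0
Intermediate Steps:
f(j) = 0
(26 + 44)*f(9) = (26 + 44)*0 = 70*0 = 0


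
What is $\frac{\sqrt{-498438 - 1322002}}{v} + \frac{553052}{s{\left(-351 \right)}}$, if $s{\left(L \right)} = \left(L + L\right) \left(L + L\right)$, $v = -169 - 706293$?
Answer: $\frac{138263}{123201} - \frac{i \sqrt{455110}}{353231} \approx 1.1223 - 0.0019099 i$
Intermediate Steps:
$v = -706462$ ($v = -169 - 706293 = -706462$)
$s{\left(L \right)} = 4 L^{2}$ ($s{\left(L \right)} = 2 L 2 L = 4 L^{2}$)
$\frac{\sqrt{-498438 - 1322002}}{v} + \frac{553052}{s{\left(-351 \right)}} = \frac{\sqrt{-498438 - 1322002}}{-706462} + \frac{553052}{4 \left(-351\right)^{2}} = \sqrt{-1820440} \left(- \frac{1}{706462}\right) + \frac{553052}{4 \cdot 123201} = 2 i \sqrt{455110} \left(- \frac{1}{706462}\right) + \frac{553052}{492804} = - \frac{i \sqrt{455110}}{353231} + 553052 \cdot \frac{1}{492804} = - \frac{i \sqrt{455110}}{353231} + \frac{138263}{123201} = \frac{138263}{123201} - \frac{i \sqrt{455110}}{353231}$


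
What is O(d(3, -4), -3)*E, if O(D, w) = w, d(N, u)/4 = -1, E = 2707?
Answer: -8121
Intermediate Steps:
d(N, u) = -4 (d(N, u) = 4*(-1) = -4)
O(d(3, -4), -3)*E = -3*2707 = -8121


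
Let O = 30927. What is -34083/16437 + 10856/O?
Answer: -291881623/169449033 ≈ -1.7225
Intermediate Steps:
-34083/16437 + 10856/O = -34083/16437 + 10856/30927 = -34083*1/16437 + 10856*(1/30927) = -11361/5479 + 10856/30927 = -291881623/169449033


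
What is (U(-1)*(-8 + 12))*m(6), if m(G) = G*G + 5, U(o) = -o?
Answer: 164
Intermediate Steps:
m(G) = 5 + G² (m(G) = G² + 5 = 5 + G²)
(U(-1)*(-8 + 12))*m(6) = ((-1*(-1))*(-8 + 12))*(5 + 6²) = (1*4)*(5 + 36) = 4*41 = 164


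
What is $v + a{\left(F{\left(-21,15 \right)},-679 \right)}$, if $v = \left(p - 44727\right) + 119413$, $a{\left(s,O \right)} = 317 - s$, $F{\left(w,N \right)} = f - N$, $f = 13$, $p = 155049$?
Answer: $230054$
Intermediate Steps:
$F{\left(w,N \right)} = 13 - N$
$v = 229735$ ($v = \left(155049 - 44727\right) + 119413 = 110322 + 119413 = 229735$)
$v + a{\left(F{\left(-21,15 \right)},-679 \right)} = 229735 + \left(317 - \left(13 - 15\right)\right) = 229735 + \left(317 - -2\right) = 229735 + \left(317 + 2\right) = 229735 + 319 = 230054$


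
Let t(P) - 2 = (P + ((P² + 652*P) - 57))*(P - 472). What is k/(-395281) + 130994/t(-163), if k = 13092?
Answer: -612687307210/20061952339807 ≈ -0.030540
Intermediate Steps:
t(P) = 2 + (-472 + P)*(-57 + P² + 653*P) (t(P) = 2 + (P + ((P² + 652*P) - 57))*(P - 472) = 2 + (P + (-57 + P² + 652*P))*(-472 + P) = 2 + (-57 + P² + 653*P)*(-472 + P) = 2 + (-472 + P)*(-57 + P² + 653*P))
k/(-395281) + 130994/t(-163) = 13092/(-395281) + 130994/(26906 + (-163)³ - 308273*(-163) + 181*(-163)²) = 13092*(-1/395281) + 130994/(26906 - 4330747 + 50248499 + 181*26569) = -13092/395281 + 130994/(26906 - 4330747 + 50248499 + 4808989) = -13092/395281 + 130994/50753647 = -612687307210/20061952339807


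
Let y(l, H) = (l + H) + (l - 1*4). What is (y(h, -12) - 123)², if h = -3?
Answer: 21025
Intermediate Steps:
y(l, H) = -4 + H + 2*l (y(l, H) = (H + l) + (l - 4) = (H + l) + (-4 + l) = -4 + H + 2*l)
(y(h, -12) - 123)² = ((-4 - 12 + 2*(-3)) - 123)² = ((-4 - 12 - 6) - 123)² = (-22 - 123)² = (-145)² = 21025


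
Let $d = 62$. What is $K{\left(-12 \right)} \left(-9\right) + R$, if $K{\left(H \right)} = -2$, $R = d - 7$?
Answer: $73$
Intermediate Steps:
$R = 55$ ($R = 62 - 7 = 55$)
$K{\left(-12 \right)} \left(-9\right) + R = \left(-2\right) \left(-9\right) + 55 = 18 + 55 = 73$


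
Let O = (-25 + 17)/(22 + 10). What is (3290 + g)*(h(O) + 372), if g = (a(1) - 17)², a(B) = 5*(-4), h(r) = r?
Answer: 6927933/4 ≈ 1.7320e+6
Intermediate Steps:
O = -¼ (O = -8/32 = -8*1/32 = -¼ ≈ -0.25000)
a(B) = -20
g = 1369 (g = (-20 - 17)² = (-37)² = 1369)
(3290 + g)*(h(O) + 372) = (3290 + 1369)*(-¼ + 372) = 4659*(1487/4) = 6927933/4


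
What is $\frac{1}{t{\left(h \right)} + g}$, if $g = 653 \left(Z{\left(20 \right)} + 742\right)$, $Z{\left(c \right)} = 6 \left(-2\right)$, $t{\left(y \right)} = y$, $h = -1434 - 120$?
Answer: $\frac{1}{475136} \approx 2.1047 \cdot 10^{-6}$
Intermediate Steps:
$h = -1554$ ($h = -1434 - 120 = -1554$)
$Z{\left(c \right)} = -12$
$g = 476690$ ($g = 653 \left(-12 + 742\right) = 653 \cdot 730 = 476690$)
$\frac{1}{t{\left(h \right)} + g} = \frac{1}{-1554 + 476690} = \frac{1}{475136}$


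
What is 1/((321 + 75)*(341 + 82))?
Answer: 1/167508 ≈ 5.9699e-6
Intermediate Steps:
1/((321 + 75)*(341 + 82)) = 1/(396*423) = 1/167508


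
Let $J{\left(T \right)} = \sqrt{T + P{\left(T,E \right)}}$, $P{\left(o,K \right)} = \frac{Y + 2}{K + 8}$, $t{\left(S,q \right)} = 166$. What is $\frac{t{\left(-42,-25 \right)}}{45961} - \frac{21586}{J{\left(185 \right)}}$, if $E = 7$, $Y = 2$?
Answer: $\frac{166}{45961} - \frac{21586 \sqrt{41685}}{2779} \approx -1585.9$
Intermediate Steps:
$P{\left(o,K \right)} = \frac{4}{8 + K}$ ($P{\left(o,K \right)} = \frac{2 + 2}{K + 8} = \frac{4}{8 + K}$)
$J{\left(T \right)} = \sqrt{\frac{4}{15} + T}$ ($J{\left(T \right)} = \sqrt{T + \frac{4}{8 + 7}} = \sqrt{T + \frac{4}{15}} = \sqrt{\frac{4}{15} + T}$)
$\frac{t{\left(-42,-25 \right)}}{45961} - \frac{21586}{J{\left(185 \right)}} = \frac{166}{45961} - \frac{21586}{\frac{1}{15} \sqrt{60 + 225 \cdot 185}} = 166 \cdot \frac{1}{45961} - \frac{21586}{\frac{1}{15} \sqrt{60 + 41625}} = \frac{166}{45961} - \frac{21586}{\frac{1}{15} \sqrt{41685}} = \frac{166}{45961} - 21586 \frac{\sqrt{41685}}{2779} = \frac{166}{45961} - \frac{21586 \sqrt{41685}}{2779}$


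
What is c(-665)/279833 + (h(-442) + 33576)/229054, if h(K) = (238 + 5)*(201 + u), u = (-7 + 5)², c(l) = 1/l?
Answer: 2216877569063/6089202458290 ≈ 0.36407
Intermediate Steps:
u = 4 (u = (-2)² = 4)
h(K) = 49815 (h(K) = (238 + 5)*(201 + 4) = 243*205 = 49815)
c(-665)/279833 + (h(-442) + 33576)/229054 = 1/(-665*279833) + (49815 + 33576)/229054 = -1/665*1/279833 + 83391*(1/229054) = -1/186088945 + 11913/32722 = 2216877569063/6089202458290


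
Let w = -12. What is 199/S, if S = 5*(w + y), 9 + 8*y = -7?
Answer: -199/70 ≈ -2.8429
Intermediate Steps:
y = -2 (y = -9/8 + (1/8)*(-7) = -9/8 - 7/8 = -2)
S = -70 (S = 5*(-12 - 2) = 5*(-14) = -70)
199/S = 199/(-70) = 199*(-1/70) = -199/70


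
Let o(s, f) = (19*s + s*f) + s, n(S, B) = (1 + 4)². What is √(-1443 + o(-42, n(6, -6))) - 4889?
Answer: -4889 + I*√3333 ≈ -4889.0 + 57.732*I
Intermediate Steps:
n(S, B) = 25 (n(S, B) = 5² = 25)
o(s, f) = 20*s + f*s (o(s, f) = (19*s + f*s) + s = 20*s + f*s)
√(-1443 + o(-42, n(6, -6))) - 4889 = √(-1443 - 42*(20 + 25)) - 4889 = √(-1443 - 42*45) - 4889 = √(-1443 - 1890) - 4889 = √(-3333) - 4889 = I*√3333 - 4889 = -4889 + I*√3333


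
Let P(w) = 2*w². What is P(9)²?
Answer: 26244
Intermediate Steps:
P(9)² = (2*9²)² = (2*81)² = 162² = 26244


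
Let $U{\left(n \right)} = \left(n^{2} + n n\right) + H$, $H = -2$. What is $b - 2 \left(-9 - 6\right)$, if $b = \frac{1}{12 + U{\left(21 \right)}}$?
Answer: $\frac{26761}{892} \approx 30.001$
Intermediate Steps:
$U{\left(n \right)} = -2 + 2 n^{2}$ ($U{\left(n \right)} = \left(n^{2} + n n\right) - 2 = \left(n^{2} + n^{2}\right) - 2 = 2 n^{2} - 2 = -2 + 2 n^{2}$)
$b = \frac{1}{892}$ ($b = \frac{1}{12 - \left(2 - 2 \cdot 21^{2}\right)} = \frac{1}{12 + \left(-2 + 2 \cdot 441\right)} = \frac{1}{12 + \left(-2 + 882\right)} = \frac{1}{12 + 880} = \frac{1}{892} \approx 0.0011211$)
$b - 2 \left(-9 - 6\right) = \frac{1}{892} - 2 \left(-9 - 6\right) = \frac{1}{892} - -30 = \frac{1}{892} + 30 = \frac{26761}{892}$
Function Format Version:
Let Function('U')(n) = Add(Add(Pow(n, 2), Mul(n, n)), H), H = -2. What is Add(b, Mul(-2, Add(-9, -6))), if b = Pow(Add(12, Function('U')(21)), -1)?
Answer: Rational(26761, 892) ≈ 30.001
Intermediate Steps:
Function('U')(n) = Add(-2, Mul(2, Pow(n, 2))) (Function('U')(n) = Add(Add(Pow(n, 2), Mul(n, n)), -2) = Add(Add(Pow(n, 2), Pow(n, 2)), -2) = Add(Mul(2, Pow(n, 2)), -2) = Add(-2, Mul(2, Pow(n, 2))))
b = Rational(1, 892) (b = Pow(Add(12, Add(-2, Mul(2, Pow(21, 2)))), -1) = Pow(Add(12, Add(-2, Mul(2, 441))), -1) = Pow(Add(12, Add(-2, 882)), -1) = Pow(Add(12, 880), -1) = Pow(892, -1) = Rational(1, 892) ≈ 0.0011211)
Add(b, Mul(-2, Add(-9, -6))) = Add(Rational(1, 892), Mul(-2, Add(-9, -6))) = Add(Rational(1, 892), Mul(-2, -15)) = Add(Rational(1, 892), 30) = Rational(26761, 892)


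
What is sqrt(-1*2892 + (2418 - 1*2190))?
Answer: 6*I*sqrt(74) ≈ 51.614*I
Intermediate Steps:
sqrt(-1*2892 + (2418 - 1*2190)) = sqrt(-2892 + (2418 - 2190)) = sqrt(-2892 + 228) = sqrt(-2664) = 6*I*sqrt(74)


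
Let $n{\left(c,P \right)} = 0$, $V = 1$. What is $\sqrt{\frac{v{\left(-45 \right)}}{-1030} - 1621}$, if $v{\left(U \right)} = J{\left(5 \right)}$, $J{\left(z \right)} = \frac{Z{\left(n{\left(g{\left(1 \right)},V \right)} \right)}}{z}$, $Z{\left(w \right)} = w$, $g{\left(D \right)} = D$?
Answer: $i \sqrt{1621} \approx 40.262 i$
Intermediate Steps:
$J{\left(z \right)} = 0$ ($J{\left(z \right)} = \frac{0}{z} = 0$)
$v{\left(U \right)} = 0$
$\sqrt{\frac{v{\left(-45 \right)}}{-1030} - 1621} = \sqrt{\frac{0}{-1030} - 1621} = \sqrt{0 \left(- \frac{1}{1030}\right) - 1621} = \sqrt{0 - 1621} = \sqrt{-1621} = i \sqrt{1621}$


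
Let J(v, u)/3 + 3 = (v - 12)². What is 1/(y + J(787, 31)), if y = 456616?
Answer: 1/2258482 ≈ 4.4278e-7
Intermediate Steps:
J(v, u) = -9 + 3*(-12 + v)² (J(v, u) = -9 + 3*(v - 12)² = -9 + 3*(-12 + v)²)
1/(y + J(787, 31)) = 1/(456616 + (-9 + 3*(-12 + 787)²)) = 1/(456616 + (-9 + 3*775²)) = 1/(456616 + (-9 + 3*600625)) = 1/(456616 + (-9 + 1801875)) = 1/(456616 + 1801866) = 1/2258482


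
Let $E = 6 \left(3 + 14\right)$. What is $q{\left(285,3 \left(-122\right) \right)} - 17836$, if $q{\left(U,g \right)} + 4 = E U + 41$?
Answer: $11271$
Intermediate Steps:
$E = 102$ ($E = 6 \cdot 17 = 102$)
$q{\left(U,g \right)} = 37 + 102 U$ ($q{\left(U,g \right)} = -4 + \left(102 U + 41\right) = -4 + \left(41 + 102 U\right) = 37 + 102 U$)
$q{\left(285,3 \left(-122\right) \right)} - 17836 = \left(37 + 102 \cdot 285\right) - 17836 = \left(37 + 29070\right) - 17836 = 29107 - 17836 = 11271$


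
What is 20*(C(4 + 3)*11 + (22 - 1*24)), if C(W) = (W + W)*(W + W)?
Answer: 43080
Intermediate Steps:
C(W) = 4*W² (C(W) = (2*W)*(2*W) = 4*W²)
20*(C(4 + 3)*11 + (22 - 1*24)) = 20*((4*(4 + 3)²)*11 + (22 - 1*24)) = 20*((4*7²)*11 + (22 - 24)) = 20*((4*49)*11 - 2) = 20*(196*11 - 2) = 20*(2156 - 2) = 20*2154 = 43080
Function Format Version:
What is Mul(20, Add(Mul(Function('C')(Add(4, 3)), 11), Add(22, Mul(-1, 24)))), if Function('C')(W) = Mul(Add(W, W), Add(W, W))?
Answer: 43080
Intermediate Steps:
Function('C')(W) = Mul(4, Pow(W, 2)) (Function('C')(W) = Mul(Mul(2, W), Mul(2, W)) = Mul(4, Pow(W, 2)))
Mul(20, Add(Mul(Function('C')(Add(4, 3)), 11), Add(22, Mul(-1, 24)))) = Mul(20, Add(Mul(Mul(4, Pow(Add(4, 3), 2)), 11), Add(22, Mul(-1, 24)))) = Mul(20, Add(Mul(Mul(4, Pow(7, 2)), 11), Add(22, -24))) = Mul(20, Add(Mul(Mul(4, 49), 11), -2)) = Mul(20, Add(Mul(196, 11), -2)) = Mul(20, Add(2156, -2)) = Mul(20, 2154) = 43080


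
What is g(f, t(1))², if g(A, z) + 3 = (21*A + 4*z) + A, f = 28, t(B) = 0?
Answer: 375769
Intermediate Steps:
g(A, z) = -3 + 4*z + 22*A (g(A, z) = -3 + ((21*A + 4*z) + A) = -3 + ((4*z + 21*A) + A) = -3 + (4*z + 22*A) = -3 + 4*z + 22*A)
g(f, t(1))² = (-3 + 4*0 + 22*28)² = (-3 + 0 + 616)² = 613² = 375769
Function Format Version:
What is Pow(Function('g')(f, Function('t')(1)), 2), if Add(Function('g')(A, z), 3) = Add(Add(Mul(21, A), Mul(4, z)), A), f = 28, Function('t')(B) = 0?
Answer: 375769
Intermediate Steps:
Function('g')(A, z) = Add(-3, Mul(4, z), Mul(22, A)) (Function('g')(A, z) = Add(-3, Add(Add(Mul(21, A), Mul(4, z)), A)) = Add(-3, Add(Add(Mul(4, z), Mul(21, A)), A)) = Add(-3, Add(Mul(4, z), Mul(22, A))) = Add(-3, Mul(4, z), Mul(22, A)))
Pow(Function('g')(f, Function('t')(1)), 2) = Pow(Add(-3, Mul(4, 0), Mul(22, 28)), 2) = Pow(Add(-3, 0, 616), 2) = Pow(613, 2) = 375769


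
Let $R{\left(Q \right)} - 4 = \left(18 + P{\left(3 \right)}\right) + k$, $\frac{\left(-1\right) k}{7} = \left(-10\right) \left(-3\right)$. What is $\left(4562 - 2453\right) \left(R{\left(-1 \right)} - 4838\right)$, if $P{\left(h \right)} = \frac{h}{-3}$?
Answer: $-10601943$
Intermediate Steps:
$P{\left(h \right)} = - \frac{h}{3}$ ($P{\left(h \right)} = h \left(- \frac{1}{3}\right) = - \frac{h}{3}$)
$k = -210$ ($k = - 7 \left(\left(-10\right) \left(-3\right)\right) = \left(-7\right) 30 = -210$)
$R{\left(Q \right)} = -189$ ($R{\left(Q \right)} = 4 + \left(\left(18 - 1\right) - 210\right) = 4 + \left(17 - 210\right) = 4 - 193 = -189$)
$\left(4562 - 2453\right) \left(R{\left(-1 \right)} - 4838\right) = \left(4562 - 2453\right) \left(-189 - 4838\right) = 2109 \left(-5027\right) = -10601943$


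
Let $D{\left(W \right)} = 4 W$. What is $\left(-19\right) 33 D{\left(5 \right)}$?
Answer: $-12540$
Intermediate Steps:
$\left(-19\right) 33 D{\left(5 \right)} = \left(-19\right) 33 \cdot 4 \cdot 5 = \left(-627\right) 20 = -12540$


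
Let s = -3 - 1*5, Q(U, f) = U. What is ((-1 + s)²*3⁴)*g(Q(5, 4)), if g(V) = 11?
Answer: 72171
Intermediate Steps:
s = -8 (s = -3 - 5 = -8)
((-1 + s)²*3⁴)*g(Q(5, 4)) = ((-1 - 8)²*3⁴)*11 = ((-9)²*81)*11 = (81*81)*11 = 6561*11 = 72171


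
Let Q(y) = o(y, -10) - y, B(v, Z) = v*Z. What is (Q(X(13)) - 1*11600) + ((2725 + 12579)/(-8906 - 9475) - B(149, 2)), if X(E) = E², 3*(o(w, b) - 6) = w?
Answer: -73557694/6127 ≈ -12006.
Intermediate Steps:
B(v, Z) = Z*v
o(w, b) = 6 + w/3
Q(y) = 6 - 2*y/3 (Q(y) = (6 + y/3) - y = 6 - 2*y/3)
(Q(X(13)) - 1*11600) + ((2725 + 12579)/(-8906 - 9475) - B(149, 2)) = ((6 - ⅔*13²) - 1*11600) + ((2725 + 12579)/(-8906 - 9475) - 2*149) = ((6 - ⅔*169) - 11600) + (15304/(-18381) - 1*298) = ((6 - 338/3) - 11600) + (15304*(-1/18381) - 298) = (-320/3 - 11600) + (-15304/18381 - 298) = -35120/3 - 5492842/18381 = -73557694/6127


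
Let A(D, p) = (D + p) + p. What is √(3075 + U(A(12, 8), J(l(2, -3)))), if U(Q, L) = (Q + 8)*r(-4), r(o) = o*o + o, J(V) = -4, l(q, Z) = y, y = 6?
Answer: √3507 ≈ 59.220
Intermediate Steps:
l(q, Z) = 6
A(D, p) = D + 2*p
r(o) = o + o² (r(o) = o² + o = o + o²)
U(Q, L) = 96 + 12*Q (U(Q, L) = (Q + 8)*(-4*(1 - 4)) = (8 + Q)*(-4*(-3)) = (8 + Q)*12 = 96 + 12*Q)
√(3075 + U(A(12, 8), J(l(2, -3)))) = √(3075 + (96 + 12*(12 + 2*8))) = √(3075 + (96 + 12*(12 + 16))) = √(3075 + (96 + 12*28)) = √(3075 + (96 + 336)) = √(3075 + 432) = √3507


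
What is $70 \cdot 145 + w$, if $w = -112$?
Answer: $10038$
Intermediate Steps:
$70 \cdot 145 + w = 70 \cdot 145 - 112 = 10150 - 112 = 10038$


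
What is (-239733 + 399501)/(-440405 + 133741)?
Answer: -19971/38333 ≈ -0.52099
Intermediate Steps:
(-239733 + 399501)/(-440405 + 133741) = 159768/(-306664) = 159768*(-1/306664) = -19971/38333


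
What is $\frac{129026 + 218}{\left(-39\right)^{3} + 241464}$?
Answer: $\frac{129244}{182145} \approx 0.70957$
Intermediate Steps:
$\frac{129026 + 218}{\left(-39\right)^{3} + 241464} = \frac{129244}{-59319 + 241464} = \frac{129244}{182145}$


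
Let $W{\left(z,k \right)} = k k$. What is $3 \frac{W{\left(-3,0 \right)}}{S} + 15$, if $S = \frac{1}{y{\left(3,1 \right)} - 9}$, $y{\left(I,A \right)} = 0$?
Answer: $15$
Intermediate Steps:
$W{\left(z,k \right)} = k^{2}$
$S = - \frac{1}{9}$ ($S = \frac{1}{0 - 9} = \frac{1}{-9} = - \frac{1}{9} \approx -0.11111$)
$3 \frac{W{\left(-3,0 \right)}}{S} + 15 = 3 \frac{0^{2}}{- \frac{1}{9}} + 15 = 3 \cdot 0 \left(-9\right) + 15 = 3 \cdot 0 + 15 = 0 + 15 = 15$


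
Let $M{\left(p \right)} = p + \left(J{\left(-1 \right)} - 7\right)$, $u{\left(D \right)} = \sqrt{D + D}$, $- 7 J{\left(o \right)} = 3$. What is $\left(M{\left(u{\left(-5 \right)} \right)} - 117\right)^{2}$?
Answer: $\frac{758151}{49} - \frac{1742 i \sqrt{10}}{7} \approx 15472.0 - 786.96 i$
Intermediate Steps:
$J{\left(o \right)} = - \frac{3}{7}$ ($J{\left(o \right)} = \left(- \frac{1}{7}\right) 3 = - \frac{3}{7}$)
$u{\left(D \right)} = \sqrt{2} \sqrt{D}$ ($u{\left(D \right)} = \sqrt{2 D} = \sqrt{2} \sqrt{D}$)
$M{\left(p \right)} = - \frac{52}{7} + p$ ($M{\left(p \right)} = p - \frac{52}{7} = - \frac{52}{7} + p$)
$\left(M{\left(u{\left(-5 \right)} \right)} - 117\right)^{2} = \left(\left(- \frac{52}{7} + \sqrt{2} \sqrt{-5}\right) - 117\right)^{2} = \left(\left(- \frac{52}{7} + \sqrt{2} i \sqrt{5}\right) - 117\right)^{2} = \left(\left(- \frac{52}{7} + i \sqrt{10}\right) - 117\right)^{2} = \left(- \frac{871}{7} + i \sqrt{10}\right)^{2}$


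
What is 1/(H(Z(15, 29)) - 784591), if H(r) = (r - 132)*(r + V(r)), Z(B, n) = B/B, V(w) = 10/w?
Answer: -1/786032 ≈ -1.2722e-6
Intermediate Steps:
Z(B, n) = 1
H(r) = (-132 + r)*(r + 10/r) (H(r) = (r - 132)*(r + 10/r) = (-132 + r)*(r + 10/r))
1/(H(Z(15, 29)) - 784591) = 1/((10 + 1**2 - 1320/1 - 132*1) - 784591) = 1/((10 + 1 - 1320*1 - 132) - 784591) = 1/((10 + 1 - 1320 - 132) - 784591) = 1/(-1441 - 784591) = 1/(-786032) = -1/786032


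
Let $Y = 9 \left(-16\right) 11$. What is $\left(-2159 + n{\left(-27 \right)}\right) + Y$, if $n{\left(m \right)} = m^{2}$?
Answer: $-3014$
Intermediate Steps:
$Y = -1584$ ($Y = \left(-144\right) 11 = -1584$)
$\left(-2159 + n{\left(-27 \right)}\right) + Y = \left(-2159 + \left(-27\right)^{2}\right) - 1584 = \left(-2159 + 729\right) - 1584 = -1430 - 1584 = -3014$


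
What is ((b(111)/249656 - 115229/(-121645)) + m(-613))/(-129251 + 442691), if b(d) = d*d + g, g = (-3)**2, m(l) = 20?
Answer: 318827788237/4759493013686400 ≈ 6.6988e-5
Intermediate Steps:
g = 9
b(d) = 9 + d**2 (b(d) = d*d + 9 = d**2 + 9 = 9 + d**2)
((b(111)/249656 - 115229/(-121645)) + m(-613))/(-129251 + 442691) = (((9 + 111**2)/249656 - 115229/(-121645)) + 20)/(-129251 + 442691) = (((9 + 12321)*(1/249656) - 115229*(-1/121645)) + 20)/313440 = ((12330*(1/249656) + 115229/121645) + 20)*(1/313440) = ((6165/124828 + 115229/121645) + 20)*(1/313440) = (15133747037/15184702060 + 20)*(1/313440) = (318827788237/15184702060)*(1/313440) = 318827788237/4759493013686400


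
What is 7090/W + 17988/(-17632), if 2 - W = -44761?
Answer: -170046491/197315304 ≈ -0.86180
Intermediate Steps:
W = 44763 (W = 2 - 1*(-44761) = 2 + 44761 = 44763)
7090/W + 17988/(-17632) = 7090/44763 + 17988/(-17632) = 7090*(1/44763) + 17988*(-1/17632) = 7090/44763 - 4497/4408 = -170046491/197315304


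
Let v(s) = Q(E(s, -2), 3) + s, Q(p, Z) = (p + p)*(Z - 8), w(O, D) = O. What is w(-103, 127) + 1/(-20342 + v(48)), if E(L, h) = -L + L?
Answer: -2090283/20294 ≈ -103.00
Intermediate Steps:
E(L, h) = 0
Q(p, Z) = 2*p*(-8 + Z) (Q(p, Z) = (2*p)*(-8 + Z) = 2*p*(-8 + Z))
v(s) = s (v(s) = 2*0*(-8 + 3) + s = 2*0*(-5) + s = 0 + s = s)
w(-103, 127) + 1/(-20342 + v(48)) = -103 + 1/(-20342 + 48) = -103 + 1/(-20294) = -103 - 1/20294 = -2090283/20294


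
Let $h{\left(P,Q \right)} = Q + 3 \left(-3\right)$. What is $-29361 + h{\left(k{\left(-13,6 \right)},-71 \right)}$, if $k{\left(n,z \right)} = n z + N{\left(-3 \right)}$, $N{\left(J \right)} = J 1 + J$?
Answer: $-29441$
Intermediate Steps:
$N{\left(J \right)} = 2 J$ ($N{\left(J \right)} = J + J = 2 J$)
$k{\left(n,z \right)} = -6 + n z$ ($k{\left(n,z \right)} = n z + 2 \left(-3\right) = n z - 6 = -6 + n z$)
$h{\left(P,Q \right)} = -9 + Q$ ($h{\left(P,Q \right)} = Q - 9 = -9 + Q$)
$-29361 + h{\left(k{\left(-13,6 \right)},-71 \right)} = -29361 - 80 = -29441$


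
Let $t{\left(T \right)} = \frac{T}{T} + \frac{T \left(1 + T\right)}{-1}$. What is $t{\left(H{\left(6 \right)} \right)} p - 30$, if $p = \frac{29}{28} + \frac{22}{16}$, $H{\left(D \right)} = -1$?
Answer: $- \frac{1545}{56} \approx -27.589$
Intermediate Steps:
$t{\left(T \right)} = 1 - T \left(1 + T\right)$ ($t{\left(T \right)} = 1 + T \left(1 + T\right) \left(-1\right) = 1 - T \left(1 + T\right)$)
$p = \frac{135}{56}$ ($p = 29 \cdot \frac{1}{28} + 22 \cdot \frac{1}{16} = \frac{29}{28} + \frac{11}{8} = \frac{135}{56} \approx 2.4107$)
$t{\left(H{\left(6 \right)} \right)} p - 30 = \left(1 - -1 - \left(-1\right)^{2}\right) \frac{135}{56} - 30 = \left(1 + 1 - 1\right) \frac{135}{56} - 30 = 1 \cdot \frac{135}{56} - 30 = \frac{135}{56} - 30 = - \frac{1545}{56}$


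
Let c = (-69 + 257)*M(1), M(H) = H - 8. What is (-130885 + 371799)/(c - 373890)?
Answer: -120457/187603 ≈ -0.64208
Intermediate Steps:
M(H) = -8 + H
c = -1316 (c = (-69 + 257)*(-8 + 1) = 188*(-7) = -1316)
(-130885 + 371799)/(c - 373890) = (-130885 + 371799)/(-1316 - 373890) = 240914/(-375206) = 240914*(-1/375206) = -120457/187603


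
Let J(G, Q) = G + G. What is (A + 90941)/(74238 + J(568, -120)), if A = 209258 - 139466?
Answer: 160733/75374 ≈ 2.1325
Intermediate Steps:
A = 69792
J(G, Q) = 2*G
(A + 90941)/(74238 + J(568, -120)) = (69792 + 90941)/(74238 + 2*568) = 160733/(74238 + 1136) = 160733/75374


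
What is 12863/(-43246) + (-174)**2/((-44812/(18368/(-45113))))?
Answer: -488593683925/21856569007994 ≈ -0.022355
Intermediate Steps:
12863/(-43246) + (-174)**2/((-44812/(18368/(-45113)))) = 12863*(-1/43246) + 30276/((-44812/(18368*(-1/45113)))) = -12863/43246 + 30276/((-44812/(-18368/45113))) = -12863/43246 + 30276/((-44812*(-45113/18368))) = -12863/43246 + 30276/(505400939/4592) = -12863/43246 + 30276*(4592/505400939) = -12863/43246 + 139027392/505400939 = -488593683925/21856569007994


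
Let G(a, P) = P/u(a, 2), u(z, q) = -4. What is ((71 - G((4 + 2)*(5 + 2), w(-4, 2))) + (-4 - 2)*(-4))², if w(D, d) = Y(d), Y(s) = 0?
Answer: 9025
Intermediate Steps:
w(D, d) = 0
G(a, P) = -P/4 (G(a, P) = P/(-4) = P*(-¼) = -P/4)
((71 - G((4 + 2)*(5 + 2), w(-4, 2))) + (-4 - 2)*(-4))² = ((71 - (-1)*0/4) + (-4 - 2)*(-4))² = ((71 - 1*0) - 6*(-4))² = ((71 + 0) + 24)² = (71 + 24)² = 95² = 9025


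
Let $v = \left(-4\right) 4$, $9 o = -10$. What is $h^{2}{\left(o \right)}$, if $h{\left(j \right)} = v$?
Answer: $256$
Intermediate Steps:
$o = - \frac{10}{9}$ ($o = \frac{1}{9} \left(-10\right) = - \frac{10}{9} \approx -1.1111$)
$v = -16$
$h{\left(j \right)} = -16$
$h^{2}{\left(o \right)} = \left(-16\right)^{2} = 256$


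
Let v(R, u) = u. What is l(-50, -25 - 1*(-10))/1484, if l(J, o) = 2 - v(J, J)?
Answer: 13/371 ≈ 0.035040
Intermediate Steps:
l(J, o) = 2 - J
l(-50, -25 - 1*(-10))/1484 = (2 - 1*(-50))/1484 = (2 + 50)*(1/1484) = 52*(1/1484) = 13/371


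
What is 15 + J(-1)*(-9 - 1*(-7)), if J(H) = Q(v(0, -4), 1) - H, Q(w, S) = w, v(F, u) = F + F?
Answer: 13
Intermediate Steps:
v(F, u) = 2*F
J(H) = -H (J(H) = 2*0 - H = 0 - H = -H)
15 + J(-1)*(-9 - 1*(-7)) = 15 + (-1*(-1))*(-9 - 1*(-7)) = 15 + 1*(-9 + 7) = 15 + 1*(-2) = 15 - 2 = 13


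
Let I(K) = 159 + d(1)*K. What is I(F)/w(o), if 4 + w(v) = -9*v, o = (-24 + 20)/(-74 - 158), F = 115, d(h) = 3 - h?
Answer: -22562/241 ≈ -93.618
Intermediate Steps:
I(K) = 159 + 2*K (I(K) = 159 + (3 - 1*1)*K = 159 + (3 - 1)*K = 159 + 2*K)
o = 1/58 (o = -4/(-232) = -4*(-1/232) = 1/58 ≈ 0.017241)
w(v) = -4 - 9*v
I(F)/w(o) = (159 + 2*115)/(-4 - 9*1/58) = (159 + 230)/(-4 - 9/58) = 389/(-241/58) = 389*(-58/241) = -22562/241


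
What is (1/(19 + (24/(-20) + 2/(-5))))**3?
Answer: 125/658503 ≈ 0.00018982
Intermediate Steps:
(1/(19 + (24/(-20) + 2/(-5))))**3 = (1/(19 + (24*(-1/20) + 2*(-1/5))))**3 = (1/(19 + (-6/5 - 2/5)))**3 = (1/(19 - 8/5))**3 = (1/(87/5))**3 = (5/87)**3 = 125/658503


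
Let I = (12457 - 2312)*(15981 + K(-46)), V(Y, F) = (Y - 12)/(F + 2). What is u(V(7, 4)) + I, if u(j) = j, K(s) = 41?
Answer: 975259135/6 ≈ 1.6254e+8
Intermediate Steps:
V(Y, F) = (-12 + Y)/(2 + F)
I = 162543190 (I = (12457 - 2312)*(15981 + 41) = 10145*16022 = 162543190)
u(V(7, 4)) + I = (-12 + 7)/(2 + 4) + 162543190 = -5/6 + 162543190 = 975259135/6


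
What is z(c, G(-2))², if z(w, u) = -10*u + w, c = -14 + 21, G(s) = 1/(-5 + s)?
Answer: 3481/49 ≈ 71.041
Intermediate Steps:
c = 7
z(w, u) = w - 10*u
z(c, G(-2))² = (7 - 10/(-5 - 2))² = (7 - 10/(-7))² = (7 - 10*(-⅐))² = (7 + 10/7)² = (59/7)² = 3481/49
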